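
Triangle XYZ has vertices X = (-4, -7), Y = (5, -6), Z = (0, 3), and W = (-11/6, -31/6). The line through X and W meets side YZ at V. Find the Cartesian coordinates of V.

(5/2, -3/2)

Barycentric coordinates of W with respect to XYZ: (2/3, 1/6, 1/6).
On side YZ the X-coordinate is zero; dropping W's X-weight 2/3 and renormalizing the remaining 1/6 : 1/6 gives weights 1/2, 1/2 on Y, Z.
V = (1/2)·(5, -6) + (1/2)·(0, 3) = (5/2, -3/2).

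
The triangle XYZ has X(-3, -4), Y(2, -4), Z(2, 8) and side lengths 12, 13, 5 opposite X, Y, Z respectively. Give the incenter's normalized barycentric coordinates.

(2/5, 13/30, 1/6)

The incenter has barycentric coordinates proportional to the opposite side lengths: (12 : 13 : 5).
Normalizing by 12+13+5 = 30 gives (2/5, 13/30, 1/6).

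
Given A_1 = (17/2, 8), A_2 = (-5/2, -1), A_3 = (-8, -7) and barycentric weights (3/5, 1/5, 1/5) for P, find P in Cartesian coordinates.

P = (3/5)·A_1 + (1/5)·A_2 + (1/5)·A_3.
x-coordinate: (3/5)·(17/2) + (1/5)·(-5/2) + (1/5)·(-8) = 3.
y-coordinate: (3/5)·8 + (1/5)·(-1) + (1/5)·(-7) = 16/5.

(3, 16/5)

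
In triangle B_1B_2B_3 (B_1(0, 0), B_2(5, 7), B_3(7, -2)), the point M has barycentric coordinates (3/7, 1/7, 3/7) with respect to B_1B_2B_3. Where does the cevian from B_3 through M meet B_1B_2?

Line B_3M meets B_1B_2 where the B_3-coordinate vanishes; zeroing M's B_3-weight and renormalizing leaves B_1, B_2-weights 3/7 : 1/7 → (3/4, 1/4).
So N = (3/4)·B_1 + (1/4)·B_2 = (5/4, 7/4).

(5/4, 7/4)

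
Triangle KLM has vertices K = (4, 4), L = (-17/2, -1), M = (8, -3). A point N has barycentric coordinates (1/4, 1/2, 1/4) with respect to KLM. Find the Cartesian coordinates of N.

(-5/4, -1/4)

N = (1/4)·K + (1/2)·L + (1/4)·M.
x-coordinate: (1/4)·4 + (1/2)·(-17/2) + (1/4)·8 = -5/4.
y-coordinate: (1/4)·4 + (1/2)·(-1) + (1/4)·(-3) = -1/4.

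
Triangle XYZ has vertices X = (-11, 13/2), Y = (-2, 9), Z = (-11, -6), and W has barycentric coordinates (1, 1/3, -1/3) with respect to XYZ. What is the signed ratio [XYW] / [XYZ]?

-1/3

The signed ratio [XYW]/[XYZ] equals the barycentric coordinate of W at vertex Z, which is -1/3.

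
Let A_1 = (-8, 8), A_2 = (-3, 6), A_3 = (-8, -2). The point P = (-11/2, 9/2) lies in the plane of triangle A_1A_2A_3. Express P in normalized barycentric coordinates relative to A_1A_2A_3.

(1/4, 1/2, 1/4)

Signed area of the reference triangle: [A_1A_2A_3] = ½·((-8)·(6−(-2)) + (-3)·(-2−8) + (-8)·(8−6)) = ½·(-64 + 30 − 16) = -25.
[PA_2A_3] = ½·((-11/2)·(6−(-2)) + (-3)·(-2−(9/2)) + (-8)·(9/2−6)) = ½·(-44 + 39/2 + 12) = -25/4, so the A_1-coordinate is (-25/4)/(-25) = 1/4.
[A_1PA_3] = ½·((-8)·(9/2−(-2)) + (-11/2)·(-2−8) + (-8)·(8−(9/2))) = ½·(-52 + 55 − 28) = -25/2, so the A_2-coordinate is 1/2.
[A_1A_2P] = ½·((-8)·(6−(9/2)) + (-3)·(9/2−8) + (-11/2)·(8−6)) = ½·(-12 + 21/2 − 11) = -25/4, so the A_3-coordinate is 1/4.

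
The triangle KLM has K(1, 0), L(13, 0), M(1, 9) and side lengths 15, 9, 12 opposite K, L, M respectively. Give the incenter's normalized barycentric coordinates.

(5/12, 1/4, 1/3)

The incenter has barycentric coordinates proportional to the opposite side lengths: (15 : 9 : 12).
Normalizing by 15+9+12 = 36 gives (5/12, 1/4, 1/3).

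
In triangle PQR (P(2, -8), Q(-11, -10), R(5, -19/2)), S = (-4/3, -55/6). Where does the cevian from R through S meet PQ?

Barycentric coordinates of S with respect to PQR: (1/3, 1/3, 1/3).
On side PQ the R-coordinate is zero; dropping S's R-weight 1/3 and renormalizing the remaining 1/3 : 1/3 gives weights 1/2, 1/2 on P, Q.
T = (1/2)·(2, -8) + (1/2)·(-11, -10) = (-9/2, -9).

(-9/2, -9)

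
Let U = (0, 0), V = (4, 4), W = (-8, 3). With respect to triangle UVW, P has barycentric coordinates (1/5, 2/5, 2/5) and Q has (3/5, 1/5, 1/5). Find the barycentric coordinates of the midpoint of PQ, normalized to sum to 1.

Since both coordinate triples sum to 1, the midpoint's barycentrics are the componentwise average.
(1/5+3/5)/2 = 2/5; similarly 3/10 and 3/10.

(2/5, 3/10, 3/10)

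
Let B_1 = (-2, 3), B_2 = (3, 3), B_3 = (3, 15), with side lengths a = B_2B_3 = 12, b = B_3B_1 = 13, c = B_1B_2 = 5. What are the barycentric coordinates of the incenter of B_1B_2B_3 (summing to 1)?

(2/5, 13/30, 1/6)

The incenter has barycentric coordinates proportional to the opposite side lengths: (12 : 13 : 5).
Normalizing by 12+13+5 = 30 gives (2/5, 13/30, 1/6).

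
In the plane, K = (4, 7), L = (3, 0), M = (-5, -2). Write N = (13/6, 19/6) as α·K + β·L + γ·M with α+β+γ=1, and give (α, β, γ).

Signed area of the reference triangle: [KLM] = ½·(4·(0−(-2)) + 3·(-2−7) + (-5)·(7−0)) = ½·(8 − 27 − 35) = -27.
[NLM] = ½·((13/6)·(0−(-2)) + 3·(-2−(19/6)) + (-5)·(19/6−0)) = ½·(13/3 − 31/2 − 95/6) = -27/2, so the K-coordinate is (-27/2)/(-27) = 1/2.
[KNM] = ½·(4·(19/6−(-2)) + (13/6)·(-2−7) + (-5)·(7−(19/6))) = ½·(62/3 − 39/2 − 115/6) = -9, so the L-coordinate is 1/3.
[KLN] = ½·(4·(0−(19/6)) + 3·(19/6−7) + (13/6)·(7−0)) = ½·(-38/3 − 23/2 + 91/6) = -9/2, so the M-coordinate is 1/6.

(1/2, 1/3, 1/6)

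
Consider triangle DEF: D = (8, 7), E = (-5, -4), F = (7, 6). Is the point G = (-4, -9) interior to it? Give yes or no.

Barycentric coordinates of G: (-35, -2, 38).
The three coordinates are negative, negative, positive; a point is interior exactly when all three are positive.

no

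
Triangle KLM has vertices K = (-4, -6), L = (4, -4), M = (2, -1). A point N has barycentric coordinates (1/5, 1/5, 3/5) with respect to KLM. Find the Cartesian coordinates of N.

N = (1/5)·K + (1/5)·L + (3/5)·M.
x-coordinate: (1/5)·(-4) + (1/5)·4 + (3/5)·2 = 6/5.
y-coordinate: (1/5)·(-6) + (1/5)·(-4) + (3/5)·(-1) = -13/5.

(6/5, -13/5)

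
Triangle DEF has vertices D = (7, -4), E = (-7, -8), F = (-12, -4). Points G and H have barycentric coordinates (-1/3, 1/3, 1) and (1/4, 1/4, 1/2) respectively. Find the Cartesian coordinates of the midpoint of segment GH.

(-34/3, -31/6)

Barycentric coordinates of the midpoint are the average: (-1/24, 7/24, 3/4).
Converting: (-1/24)·D + (7/24)·E + (3/4)·F = (-34/3, -31/6).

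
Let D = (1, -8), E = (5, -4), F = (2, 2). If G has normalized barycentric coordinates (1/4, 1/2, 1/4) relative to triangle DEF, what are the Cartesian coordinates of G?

(13/4, -7/2)

G = (1/4)·D + (1/2)·E + (1/4)·F.
x-coordinate: (1/4)·1 + (1/2)·5 + (1/4)·2 = 13/4.
y-coordinate: (1/4)·(-8) + (1/2)·(-4) + (1/4)·2 = -7/2.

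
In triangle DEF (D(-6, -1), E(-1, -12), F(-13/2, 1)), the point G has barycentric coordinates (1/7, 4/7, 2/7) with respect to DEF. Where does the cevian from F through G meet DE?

Line FG meets DE where the F-coordinate vanishes; zeroing G's F-weight and renormalizing leaves D, E-weights 1/7 : 4/7 → (1/5, 4/5).
So H = (1/5)·D + (4/5)·E = (-2, -49/5).

(-2, -49/5)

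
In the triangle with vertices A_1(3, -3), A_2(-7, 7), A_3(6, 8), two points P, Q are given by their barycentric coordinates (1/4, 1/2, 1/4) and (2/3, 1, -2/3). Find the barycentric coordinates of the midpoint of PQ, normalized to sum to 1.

Since both coordinate triples sum to 1, the midpoint's barycentrics are the componentwise average.
(1/4+2/3)/2 = 11/24; similarly 3/4 and -5/24.

(11/24, 3/4, -5/24)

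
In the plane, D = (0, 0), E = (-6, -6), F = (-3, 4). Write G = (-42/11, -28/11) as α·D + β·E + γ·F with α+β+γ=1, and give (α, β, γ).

(3/11, 6/11, 2/11)

Signed area of the reference triangle: [DEF] = ½·(0·(-6−4) + (-6)·(4−0) + (-3)·(0−(-6))) = ½·(0 − 24 − 18) = -21.
[GEF] = ½·((-42/11)·(-6−4) + (-6)·(4−(-28/11)) + (-3)·(-28/11−(-6))) = ½·(420/11 − 432/11 − 114/11) = -63/11, so the D-coordinate is (-63/11)/(-21) = 3/11.
[DGF] = ½·(0·(-28/11−4) + (-42/11)·(4−0) + (-3)·(0−(-28/11))) = ½·(0 − 168/11 − 84/11) = -126/11, so the E-coordinate is 6/11.
[DEG] = ½·(0·(-6−(-28/11)) + (-6)·(-28/11−0) + (-42/11)·(0−(-6))) = ½·(0 + 168/11 − 252/11) = -42/11, so the F-coordinate is 2/11.
Check: 3/11 + 6/11 + 2/11 = 1.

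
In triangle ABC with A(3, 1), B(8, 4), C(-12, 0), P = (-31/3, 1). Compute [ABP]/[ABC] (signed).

1

[ABC] = ½·(3·(4−0) + 8·(0−1) + (-12)·(1−4)) = ½·(12 − 8 + 36) = 20.
[ABP] = ½·(3·(4−1) + 8·(1−1) + (-31/3)·(1−4)) = ½·(9 + 0 + 31) = 20, so the ratio is 20/20 = 1.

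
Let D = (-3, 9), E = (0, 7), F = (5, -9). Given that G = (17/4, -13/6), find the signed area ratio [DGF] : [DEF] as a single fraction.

[DEF] = ½·((-3)·(7−(-9)) + 0·(-9−9) + 5·(9−7)) = ½·(-48 + 0 + 10) = -19.
[DGF] = ½·((-3)·(-13/6−(-9)) + (17/4)·(-9−9) + 5·(9−(-13/6))) = ½·(-41/2 − 153/2 + 335/6) = -247/12, so the ratio is (-247/12)/(-19) = 13/12.

13/12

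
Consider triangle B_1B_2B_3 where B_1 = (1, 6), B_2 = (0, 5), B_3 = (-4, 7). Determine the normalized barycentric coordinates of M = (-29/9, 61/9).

(1/9, 1/18, 5/6)

Signed area of the reference triangle: [B_1B_2B_3] = ½·(1·(5−7) + 0·(7−6) + (-4)·(6−5)) = ½·(-2 + 0 − 4) = -3.
[MB_2B_3] = ½·((-29/9)·(5−7) + 0·(7−(61/9)) + (-4)·(61/9−5)) = ½·(58/9 + 0 − 64/9) = -1/3, so the B_1-coordinate is (-1/3)/(-3) = 1/9.
[B_1MB_3] = ½·(1·(61/9−7) + (-29/9)·(7−6) + (-4)·(6−(61/9))) = ½·(-2/9 − 29/9 + 28/9) = -1/6, so the B_2-coordinate is 1/18.
[B_1B_2M] = ½·(1·(5−(61/9)) + 0·(61/9−6) + (-29/9)·(6−5)) = ½·(-16/9 + 0 − 29/9) = -5/2, so the B_3-coordinate is 5/6.
Check: 1/9 + 1/18 + 5/6 = 1.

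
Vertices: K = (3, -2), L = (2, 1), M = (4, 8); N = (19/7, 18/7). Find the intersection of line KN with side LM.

(8/3, 10/3)

Barycentric coordinates of N with respect to KLM: (1/7, 4/7, 2/7).
On side LM the K-coordinate is zero; dropping N's K-weight 1/7 and renormalizing the remaining 4/7 : 2/7 gives weights 2/3, 1/3 on L, M.
J = (2/3)·(2, 1) + (1/3)·(4, 8) = (8/3, 10/3).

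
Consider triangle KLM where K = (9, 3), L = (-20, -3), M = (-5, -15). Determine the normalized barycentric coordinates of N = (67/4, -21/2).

(3/4, -3/4, 1)

Signed area of the reference triangle: [KLM] = ½·(9·(-3−(-15)) + (-20)·(-15−3) + (-5)·(3−(-3))) = ½·(108 + 360 − 30) = 219.
[NLM] = ½·((67/4)·(-3−(-15)) + (-20)·(-15−(-21/2)) + (-5)·(-21/2−(-3))) = ½·(201 + 90 + 75/2) = 657/4, so the K-coordinate is (657/4)/219 = 3/4.
[KNM] = ½·(9·(-21/2−(-15)) + (67/4)·(-15−3) + (-5)·(3−(-21/2))) = ½·(81/2 − 603/2 − 135/2) = -657/4, so the L-coordinate is -3/4.
[KLN] = ½·(9·(-3−(-21/2)) + (-20)·(-21/2−3) + (67/4)·(3−(-3))) = ½·(135/2 + 270 + 201/2) = 219, so the M-coordinate is 1.
Check: 3/4 − 3/4 + 1 = 1.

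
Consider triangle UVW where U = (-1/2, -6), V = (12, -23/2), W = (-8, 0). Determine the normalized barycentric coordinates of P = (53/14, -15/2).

(3/7, 3/7, 1/7)

Signed area of the reference triangle: [UVW] = ½·((-1/2)·(-23/2−0) + 12·(0−(-6)) + (-8)·(-6−(-23/2))) = ½·(23/4 + 72 − 44) = 135/8.
[PVW] = ½·((53/14)·(-23/2−0) + 12·(0−(-15/2)) + (-8)·(-15/2−(-23/2))) = ½·(-1219/28 + 90 − 32) = 405/56, so the U-coordinate is (405/56)/(135/8) = 3/7.
[UPW] = ½·((-1/2)·(-15/2−0) + (53/14)·(0−(-6)) + (-8)·(-6−(-15/2))) = ½·(15/4 + 159/7 − 12) = 405/56, so the V-coordinate is 3/7.
[UVP] = ½·((-1/2)·(-23/2−(-15/2)) + 12·(-15/2−(-6)) + (53/14)·(-6−(-23/2))) = ½·(2 − 18 + 583/28) = 135/56, so the W-coordinate is 1/7.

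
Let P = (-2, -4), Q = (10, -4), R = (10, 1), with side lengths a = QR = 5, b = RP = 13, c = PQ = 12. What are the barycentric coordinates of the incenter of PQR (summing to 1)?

The incenter has barycentric coordinates proportional to the opposite side lengths: (5 : 13 : 12).
Normalizing by 5+13+12 = 30 gives (1/6, 13/30, 2/5).

(1/6, 13/30, 2/5)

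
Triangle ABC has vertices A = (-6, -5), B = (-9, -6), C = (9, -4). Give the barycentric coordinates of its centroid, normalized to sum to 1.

The centroid is the average of the vertices, so each weight is 1/3.

(1/3, 1/3, 1/3)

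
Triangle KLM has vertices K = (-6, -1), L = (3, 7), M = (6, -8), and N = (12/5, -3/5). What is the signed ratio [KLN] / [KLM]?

[KLM] = ½·((-6)·(7−(-8)) + 3·(-8−(-1)) + 6·(-1−7)) = ½·(-90 − 21 − 48) = -159/2.
[KLN] = ½·((-6)·(7−(-3/5)) + 3·(-3/5−(-1)) + (12/5)·(-1−7)) = ½·(-228/5 + 6/5 − 96/5) = -159/5, so the ratio is (-159/5)/(-159/2) = 2/5.

2/5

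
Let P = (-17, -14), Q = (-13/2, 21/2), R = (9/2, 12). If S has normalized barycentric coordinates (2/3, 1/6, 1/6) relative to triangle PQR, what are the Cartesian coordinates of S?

S = (2/3)·P + (1/6)·Q + (1/6)·R.
x-coordinate: (2/3)·(-17) + (1/6)·(-13/2) + (1/6)·(9/2) = -35/3.
y-coordinate: (2/3)·(-14) + (1/6)·(21/2) + (1/6)·12 = -67/12.

(-35/3, -67/12)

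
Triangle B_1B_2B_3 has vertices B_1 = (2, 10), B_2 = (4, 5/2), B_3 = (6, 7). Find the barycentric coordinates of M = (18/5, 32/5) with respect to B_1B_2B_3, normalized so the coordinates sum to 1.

(2/5, 2/5, 1/5)

Signed area of the reference triangle: [B_1B_2B_3] = ½·(2·(5/2−7) + 4·(7−10) + 6·(10−(5/2))) = ½·(-9 − 12 + 45) = 12.
[MB_2B_3] = ½·((18/5)·(5/2−7) + 4·(7−(32/5)) + 6·(32/5−(5/2))) = ½·(-81/5 + 12/5 + 117/5) = 24/5, so the B_1-coordinate is (24/5)/12 = 2/5.
[B_1MB_3] = ½·(2·(32/5−7) + (18/5)·(7−10) + 6·(10−(32/5))) = ½·(-6/5 − 54/5 + 108/5) = 24/5, so the B_2-coordinate is 2/5.
[B_1B_2M] = ½·(2·(5/2−(32/5)) + 4·(32/5−10) + (18/5)·(10−(5/2))) = ½·(-39/5 − 72/5 + 27) = 12/5, so the B_3-coordinate is 1/5.
Check: 2/5 + 2/5 + 1/5 = 1.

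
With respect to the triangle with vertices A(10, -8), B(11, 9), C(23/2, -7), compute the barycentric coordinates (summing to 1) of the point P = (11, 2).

Signed area of the reference triangle: [ABC] = ½·(10·(9−(-7)) + 11·(-7−(-8)) + (23/2)·(-8−9)) = ½·(160 + 11 − 391/2) = -49/4.
[PBC] = ½·(11·(9−(-7)) + 11·(-7−2) + (23/2)·(2−9)) = ½·(176 − 99 − 161/2) = -7/4, so the A-coordinate is (-7/4)/(-49/4) = 1/7.
[APC] = ½·(10·(2−(-7)) + 11·(-7−(-8)) + (23/2)·(-8−2)) = ½·(90 + 11 − 115) = -7, so the B-coordinate is 4/7.
[ABP] = ½·(10·(9−2) + 11·(2−(-8)) + 11·(-8−9)) = ½·(70 + 110 − 187) = -7/2, so the C-coordinate is 2/7.

(1/7, 4/7, 2/7)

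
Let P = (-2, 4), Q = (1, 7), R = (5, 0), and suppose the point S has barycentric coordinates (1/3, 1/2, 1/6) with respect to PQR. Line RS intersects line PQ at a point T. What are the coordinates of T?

Line RS meets PQ where the R-coordinate vanishes; zeroing S's R-weight and renormalizing leaves P, Q-weights 1/3 : 1/2 → (2/5, 3/5).
So T = (2/5)·P + (3/5)·Q = (-1/5, 29/5).

(-1/5, 29/5)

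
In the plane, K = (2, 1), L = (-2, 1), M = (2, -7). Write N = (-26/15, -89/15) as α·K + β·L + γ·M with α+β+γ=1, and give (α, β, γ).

Signed area of the reference triangle: [KLM] = ½·(2·(1−(-7)) + (-2)·(-7−1) + 2·(1−1)) = ½·(16 + 16 + 0) = 16.
[NLM] = ½·((-26/15)·(1−(-7)) + (-2)·(-7−(-89/15)) + 2·(-89/15−1)) = ½·(-208/15 + 32/15 − 208/15) = -64/5, so the K-coordinate is (-64/5)/16 = -4/5.
[KNM] = ½·(2·(-89/15−(-7)) + (-26/15)·(-7−1) + 2·(1−(-89/15))) = ½·(32/15 + 208/15 + 208/15) = 224/15, so the L-coordinate is 14/15.
[KLN] = ½·(2·(1−(-89/15)) + (-2)·(-89/15−1) + (-26/15)·(1−1)) = ½·(208/15 + 208/15 + 0) = 208/15, so the M-coordinate is 13/15.

(-4/5, 14/15, 13/15)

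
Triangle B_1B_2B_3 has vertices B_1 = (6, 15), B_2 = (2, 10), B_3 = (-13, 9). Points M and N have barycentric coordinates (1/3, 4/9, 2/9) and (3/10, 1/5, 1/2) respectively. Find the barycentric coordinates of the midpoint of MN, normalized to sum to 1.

Since both coordinate triples sum to 1, the midpoint's barycentrics are the componentwise average.
(1/3+3/10)/2 = 19/60; similarly 29/90 and 13/36.

(19/60, 29/90, 13/36)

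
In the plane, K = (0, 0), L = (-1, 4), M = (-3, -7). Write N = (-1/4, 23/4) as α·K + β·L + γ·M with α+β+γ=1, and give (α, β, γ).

Signed area of the reference triangle: [KLM] = ½·(0·(4−(-7)) + (-1)·(-7−0) + (-3)·(0−4)) = ½·(0 + 7 + 12) = 19/2.
[NLM] = ½·((-1/4)·(4−(-7)) + (-1)·(-7−(23/4)) + (-3)·(23/4−4)) = ½·(-11/4 + 51/4 − 21/4) = 19/8, so the K-coordinate is (19/8)/(19/2) = 1/4.
[KNM] = ½·(0·(23/4−(-7)) + (-1/4)·(-7−0) + (-3)·(0−(23/4))) = ½·(0 + 7/4 + 69/4) = 19/2, so the L-coordinate is 1.
[KLN] = ½·(0·(4−(23/4)) + (-1)·(23/4−0) + (-1/4)·(0−4)) = ½·(0 − 23/4 + 1) = -19/8, so the M-coordinate is -1/4.
Check: 1/4 + 1 − 1/4 = 1.

(1/4, 1, -1/4)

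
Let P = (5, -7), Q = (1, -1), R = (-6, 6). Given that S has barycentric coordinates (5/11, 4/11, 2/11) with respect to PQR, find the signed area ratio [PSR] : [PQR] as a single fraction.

4/11

The signed ratio [PSR]/[PQR] equals the barycentric coordinate of S at vertex Q, which is 4/11.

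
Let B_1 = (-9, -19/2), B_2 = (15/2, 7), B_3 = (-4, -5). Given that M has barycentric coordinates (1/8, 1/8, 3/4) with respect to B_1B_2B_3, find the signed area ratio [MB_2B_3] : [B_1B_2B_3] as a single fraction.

The signed ratio [MB_2B_3]/[B_1B_2B_3] equals the barycentric coordinate of M at vertex B_1, which is 1/8.

1/8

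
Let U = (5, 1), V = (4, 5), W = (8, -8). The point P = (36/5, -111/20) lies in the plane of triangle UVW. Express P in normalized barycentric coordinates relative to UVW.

(1/5, 1/20, 3/4)

Signed area of the reference triangle: [UVW] = ½·(5·(5−(-8)) + 4·(-8−1) + 8·(1−5)) = ½·(65 − 36 − 32) = -3/2.
[PVW] = ½·((36/5)·(5−(-8)) + 4·(-8−(-111/20)) + 8·(-111/20−5)) = ½·(468/5 − 49/5 − 422/5) = -3/10, so the U-coordinate is (-3/10)/(-3/2) = 1/5.
[UPW] = ½·(5·(-111/20−(-8)) + (36/5)·(-8−1) + 8·(1−(-111/20))) = ½·(49/4 − 324/5 + 262/5) = -3/40, so the V-coordinate is 1/20.
[UVP] = ½·(5·(5−(-111/20)) + 4·(-111/20−1) + (36/5)·(1−5)) = ½·(211/4 − 131/5 − 144/5) = -9/8, so the W-coordinate is 3/4.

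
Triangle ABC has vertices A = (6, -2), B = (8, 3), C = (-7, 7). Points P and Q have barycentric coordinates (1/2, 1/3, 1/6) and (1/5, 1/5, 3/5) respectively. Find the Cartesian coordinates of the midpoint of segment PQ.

(31/20, 167/60)

Barycentric coordinates of the midpoint are the average: (7/20, 4/15, 23/60).
Converting: (7/20)·A + (4/15)·B + (23/60)·C = (31/20, 167/60).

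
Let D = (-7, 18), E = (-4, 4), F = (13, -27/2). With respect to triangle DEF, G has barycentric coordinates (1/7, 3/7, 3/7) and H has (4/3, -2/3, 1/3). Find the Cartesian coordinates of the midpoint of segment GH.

(11/42, 23/3)

Barycentric coordinates of the midpoint are the average: (31/42, -5/42, 8/21).
Converting: (31/42)·D + (-5/42)·E + (8/21)·F = (11/42, 23/3).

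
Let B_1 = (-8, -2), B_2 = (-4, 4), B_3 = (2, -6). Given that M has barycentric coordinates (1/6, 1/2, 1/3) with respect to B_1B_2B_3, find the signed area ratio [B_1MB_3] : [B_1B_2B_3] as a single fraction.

1/2

The signed ratio [B_1MB_3]/[B_1B_2B_3] equals the barycentric coordinate of M at vertex B_2, which is 1/2.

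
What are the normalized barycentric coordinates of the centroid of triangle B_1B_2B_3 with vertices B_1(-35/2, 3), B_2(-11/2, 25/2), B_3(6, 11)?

(1/3, 1/3, 1/3)

The centroid is the average of the vertices, so each weight is 1/3.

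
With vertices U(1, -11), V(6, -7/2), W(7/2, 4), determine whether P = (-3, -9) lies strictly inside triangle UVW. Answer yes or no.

Barycentric coordinates of P: (13/9, -52/45, 32/45).
The three coordinates are positive, negative, positive; a point is interior exactly when all three are positive.

no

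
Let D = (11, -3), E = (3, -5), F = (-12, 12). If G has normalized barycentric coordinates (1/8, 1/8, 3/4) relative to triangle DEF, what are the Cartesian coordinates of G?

G = (1/8)·D + (1/8)·E + (3/4)·F.
x-coordinate: (1/8)·11 + (1/8)·3 + (3/4)·(-12) = -29/4.
y-coordinate: (1/8)·(-3) + (1/8)·(-5) + (3/4)·12 = 8.

(-29/4, 8)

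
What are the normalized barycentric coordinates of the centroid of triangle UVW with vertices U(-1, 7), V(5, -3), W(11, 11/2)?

(1/3, 1/3, 1/3)

The centroid is the average of the vertices, so each weight is 1/3.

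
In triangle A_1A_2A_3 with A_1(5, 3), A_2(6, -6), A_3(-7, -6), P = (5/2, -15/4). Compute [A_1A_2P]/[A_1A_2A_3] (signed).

1/4

[A_1A_2A_3] = ½·(5·(-6−(-6)) + 6·(-6−3) + (-7)·(3−(-6))) = ½·(0 − 54 − 63) = -117/2.
[A_1A_2P] = ½·(5·(-6−(-15/4)) + 6·(-15/4−3) + (5/2)·(3−(-6))) = ½·(-45/4 − 81/2 + 45/2) = -117/8, so the ratio is (-117/8)/(-117/2) = 1/4.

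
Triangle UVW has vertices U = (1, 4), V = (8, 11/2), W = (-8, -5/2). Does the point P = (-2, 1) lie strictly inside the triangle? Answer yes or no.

yes

Barycentric coordinates of P: (1/4, 15/64, 33/64).
The three coordinates are positive, positive, positive; a point is interior exactly when all three are positive.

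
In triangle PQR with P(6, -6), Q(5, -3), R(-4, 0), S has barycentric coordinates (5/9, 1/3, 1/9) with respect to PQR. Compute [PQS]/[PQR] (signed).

The signed ratio [PQS]/[PQR] equals the barycentric coordinate of S at vertex R, which is 1/9.

1/9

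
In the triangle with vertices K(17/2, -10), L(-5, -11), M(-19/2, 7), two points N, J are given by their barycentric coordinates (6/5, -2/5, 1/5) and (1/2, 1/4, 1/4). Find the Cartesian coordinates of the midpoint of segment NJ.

(437/80, -61/10)

Barycentric coordinates of the midpoint are the average: (17/20, -3/40, 9/40).
Converting: (17/20)·K + (-3/40)·L + (9/40)·M = (437/80, -61/10).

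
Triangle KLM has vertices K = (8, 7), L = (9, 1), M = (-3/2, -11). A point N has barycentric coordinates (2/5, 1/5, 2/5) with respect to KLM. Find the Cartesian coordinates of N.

(22/5, -7/5)

N = (2/5)·K + (1/5)·L + (2/5)·M.
x-coordinate: (2/5)·8 + (1/5)·9 + (2/5)·(-3/2) = 22/5.
y-coordinate: (2/5)·7 + (1/5)·1 + (2/5)·(-11) = -7/5.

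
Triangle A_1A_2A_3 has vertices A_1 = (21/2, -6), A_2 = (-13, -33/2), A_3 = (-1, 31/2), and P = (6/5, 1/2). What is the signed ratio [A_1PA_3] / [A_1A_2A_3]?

1/5

[A_1A_2A_3] = ½·((21/2)·(-33/2−(31/2)) + (-13)·(31/2−(-6)) + (-1)·(-6−(-33/2))) = ½·(-336 − 559/2 − 21/2) = -313.
[A_1PA_3] = ½·((21/2)·(1/2−(31/2)) + (6/5)·(31/2−(-6)) + (-1)·(-6−(1/2))) = ½·(-315/2 + 129/5 + 13/2) = -313/5, so the ratio is (-313/5)/(-313) = 1/5.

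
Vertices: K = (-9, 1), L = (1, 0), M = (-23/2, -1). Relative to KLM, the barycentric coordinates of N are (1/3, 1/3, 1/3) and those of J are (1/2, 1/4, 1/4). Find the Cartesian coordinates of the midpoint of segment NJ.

Barycentric coordinates of the midpoint are the average: (5/12, 7/24, 7/24).
Converting: (5/12)·K + (7/24)·L + (7/24)·M = (-109/16, 1/8).

(-109/16, 1/8)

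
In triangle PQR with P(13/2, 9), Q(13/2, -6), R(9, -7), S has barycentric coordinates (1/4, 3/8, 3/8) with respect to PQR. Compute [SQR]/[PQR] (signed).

1/4

The signed ratio [SQR]/[PQR] equals the barycentric coordinate of S at vertex P, which is 1/4.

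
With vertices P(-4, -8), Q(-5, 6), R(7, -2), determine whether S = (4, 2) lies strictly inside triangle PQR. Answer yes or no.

no

Barycentric coordinates of S: (-3/20, 31/80, 61/80).
The three coordinates are negative, positive, positive; a point is interior exactly when all three are positive.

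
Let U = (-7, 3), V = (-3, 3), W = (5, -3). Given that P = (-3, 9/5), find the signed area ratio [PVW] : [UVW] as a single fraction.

[UVW] = ½·((-7)·(3−(-3)) + (-3)·(-3−3) + 5·(3−3)) = ½·(-42 + 18 + 0) = -12.
[PVW] = ½·((-3)·(3−(-3)) + (-3)·(-3−(9/5)) + 5·(9/5−3)) = ½·(-18 + 72/5 − 6) = -24/5, so the ratio is (-24/5)/(-12) = 2/5.

2/5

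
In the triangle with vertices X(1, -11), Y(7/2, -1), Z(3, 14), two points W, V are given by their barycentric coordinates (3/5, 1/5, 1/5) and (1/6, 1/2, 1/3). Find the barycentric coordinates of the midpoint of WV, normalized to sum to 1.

Since both coordinate triples sum to 1, the midpoint's barycentrics are the componentwise average.
(3/5+1/6)/2 = 23/60; similarly 7/20 and 4/15.

(23/60, 7/20, 4/15)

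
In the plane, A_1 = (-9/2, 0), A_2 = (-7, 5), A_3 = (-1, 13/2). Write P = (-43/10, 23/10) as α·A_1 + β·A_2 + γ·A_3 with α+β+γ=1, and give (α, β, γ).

(3/5, 1/5, 1/5)

Signed area of the reference triangle: [A_1A_2A_3] = ½·((-9/2)·(5−(13/2)) + (-7)·(13/2−0) + (-1)·(0−5)) = ½·(27/4 − 91/2 + 5) = -135/8.
[PA_2A_3] = ½·((-43/10)·(5−(13/2)) + (-7)·(13/2−(23/10)) + (-1)·(23/10−5)) = ½·(129/20 − 147/5 + 27/10) = -81/8, so the A_1-coordinate is (-81/8)/(-135/8) = 3/5.
[A_1PA_3] = ½·((-9/2)·(23/10−(13/2)) + (-43/10)·(13/2−0) + (-1)·(0−(23/10))) = ½·(189/10 − 559/20 + 23/10) = -27/8, so the A_2-coordinate is 1/5.
[A_1A_2P] = ½·((-9/2)·(5−(23/10)) + (-7)·(23/10−0) + (-43/10)·(0−5)) = ½·(-243/20 − 161/10 + 43/2) = -27/8, so the A_3-coordinate is 1/5.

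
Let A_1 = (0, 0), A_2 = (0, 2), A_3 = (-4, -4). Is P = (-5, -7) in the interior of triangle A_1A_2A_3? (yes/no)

no

Barycentric coordinates of P: (3/4, -1, 5/4).
The three coordinates are positive, negative, positive; a point is interior exactly when all three are positive.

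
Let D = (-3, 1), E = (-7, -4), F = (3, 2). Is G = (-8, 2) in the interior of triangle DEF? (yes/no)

no

Barycentric coordinates of G: (33/13, -11/26, -29/26).
The three coordinates are positive, negative, negative; a point is interior exactly when all three are positive.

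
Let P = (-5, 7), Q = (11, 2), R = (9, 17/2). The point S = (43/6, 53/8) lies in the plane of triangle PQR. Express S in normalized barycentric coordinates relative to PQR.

Signed area of the reference triangle: [PQR] = ½·((-5)·(2−(17/2)) + 11·(17/2−7) + 9·(7−2)) = ½·(65/2 + 33/2 + 45) = 47.
[SQR] = ½·((43/6)·(2−(17/2)) + 11·(17/2−(53/8)) + 9·(53/8−2)) = ½·(-559/12 + 165/8 + 333/8) = 47/6, so the P-coordinate is (47/6)/47 = 1/6.
[PSR] = ½·((-5)·(53/8−(17/2)) + (43/6)·(17/2−7) + 9·(7−(53/8))) = ½·(75/8 + 43/4 + 27/8) = 47/4, so the Q-coordinate is 1/4.
[PQS] = ½·((-5)·(2−(53/8)) + 11·(53/8−7) + (43/6)·(7−2)) = ½·(185/8 − 33/8 + 215/6) = 329/12, so the R-coordinate is 7/12.
Check: 1/6 + 1/4 + 7/12 = 1.

(1/6, 1/4, 7/12)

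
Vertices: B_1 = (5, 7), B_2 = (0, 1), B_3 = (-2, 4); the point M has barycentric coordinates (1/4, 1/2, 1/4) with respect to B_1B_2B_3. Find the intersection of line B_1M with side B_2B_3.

Line B_1M meets B_2B_3 where the B_1-coordinate vanishes; zeroing M's B_1-weight and renormalizing leaves B_2, B_3-weights 1/2 : 1/4 → (2/3, 1/3).
So N = (2/3)·B_2 + (1/3)·B_3 = (-2/3, 2).

(-2/3, 2)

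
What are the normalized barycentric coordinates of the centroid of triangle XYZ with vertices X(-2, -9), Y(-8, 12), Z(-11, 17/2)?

(1/3, 1/3, 1/3)

The centroid is the average of the vertices, so each weight is 1/3.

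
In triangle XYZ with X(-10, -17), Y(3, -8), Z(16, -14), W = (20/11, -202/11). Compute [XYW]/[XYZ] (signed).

[XYZ] = ½·((-10)·(-8−(-14)) + 3·(-14−(-17)) + 16·(-17−(-8))) = ½·(-60 + 9 − 144) = -195/2.
[XYW] = ½·((-10)·(-8−(-202/11)) + 3·(-202/11−(-17)) + (20/11)·(-17−(-8))) = ½·(-1140/11 − 45/11 − 180/11) = -1365/22, so the ratio is (-1365/22)/(-195/2) = 7/11.

7/11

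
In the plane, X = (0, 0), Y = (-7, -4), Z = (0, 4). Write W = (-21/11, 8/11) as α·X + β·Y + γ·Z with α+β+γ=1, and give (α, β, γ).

Signed area of the reference triangle: [XYZ] = ½·(0·(-4−4) + (-7)·(4−0) + 0·(0−(-4))) = ½·(0 − 28 + 0) = -14.
[WYZ] = ½·((-21/11)·(-4−4) + (-7)·(4−(8/11)) + 0·(8/11−(-4))) = ½·(168/11 − 252/11 + 0) = -42/11, so the X-coordinate is (-42/11)/(-14) = 3/11.
[XWZ] = ½·(0·(8/11−4) + (-21/11)·(4−0) + 0·(0−(8/11))) = ½·(0 − 84/11 + 0) = -42/11, so the Y-coordinate is 3/11.
[XYW] = ½·(0·(-4−(8/11)) + (-7)·(8/11−0) + (-21/11)·(0−(-4))) = ½·(0 − 56/11 − 84/11) = -70/11, so the Z-coordinate is 5/11.

(3/11, 3/11, 5/11)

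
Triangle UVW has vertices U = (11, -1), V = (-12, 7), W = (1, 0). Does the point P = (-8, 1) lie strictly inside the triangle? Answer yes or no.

no

Barycentric coordinates of P: (-50/57, 1/57, 106/57).
The three coordinates are negative, positive, positive; a point is interior exactly when all three are positive.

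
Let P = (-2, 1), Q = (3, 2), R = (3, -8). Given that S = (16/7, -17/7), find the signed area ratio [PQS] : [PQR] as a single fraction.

[PQR] = ½·((-2)·(2−(-8)) + 3·(-8−1) + 3·(1−2)) = ½·(-20 − 27 − 3) = -25.
[PQS] = ½·((-2)·(2−(-17/7)) + 3·(-17/7−1) + (16/7)·(1−2)) = ½·(-62/7 − 72/7 − 16/7) = -75/7, so the ratio is (-75/7)/(-25) = 3/7.

3/7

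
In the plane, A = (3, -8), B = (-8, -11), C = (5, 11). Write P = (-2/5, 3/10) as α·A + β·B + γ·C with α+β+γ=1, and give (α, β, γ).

Signed area of the reference triangle: [ABC] = ½·(3·(-11−11) + (-8)·(11−(-8)) + 5·(-8−(-11))) = ½·(-66 − 152 + 15) = -203/2.
[PBC] = ½·((-2/5)·(-11−11) + (-8)·(11−(3/10)) + 5·(3/10−(-11))) = ½·(44/5 − 428/5 + 113/2) = -203/20, so the A-coordinate is (-203/20)/(-203/2) = 1/10.
[APC] = ½·(3·(3/10−11) + (-2/5)·(11−(-8)) + 5·(-8−(3/10))) = ½·(-321/10 − 38/5 − 83/2) = -203/5, so the B-coordinate is 2/5.
[ABP] = ½·(3·(-11−(3/10)) + (-8)·(3/10−(-8)) + (-2/5)·(-8−(-11))) = ½·(-339/10 − 332/5 − 6/5) = -203/4, so the C-coordinate is 1/2.
Check: 1/10 + 2/5 + 1/2 = 1.

(1/10, 2/5, 1/2)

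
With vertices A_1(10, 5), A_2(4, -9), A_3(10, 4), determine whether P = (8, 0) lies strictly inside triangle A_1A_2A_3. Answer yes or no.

Barycentric coordinates of P: (1/3, 1/3, 1/3).
The three coordinates are positive, positive, positive; a point is interior exactly when all three are positive.

yes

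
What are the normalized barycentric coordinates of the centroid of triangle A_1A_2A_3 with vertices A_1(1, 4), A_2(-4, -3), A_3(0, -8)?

(1/3, 1/3, 1/3)

The centroid is the average of the vertices, so each weight is 1/3.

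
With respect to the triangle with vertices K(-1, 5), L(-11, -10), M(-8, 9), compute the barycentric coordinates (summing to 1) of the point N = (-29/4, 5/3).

(1/4, 1/3, 5/12)

Signed area of the reference triangle: [KLM] = ½·((-1)·(-10−9) + (-11)·(9−5) + (-8)·(5−(-10))) = ½·(19 − 44 − 120) = -145/2.
[NLM] = ½·((-29/4)·(-10−9) + (-11)·(9−(5/3)) + (-8)·(5/3−(-10))) = ½·(551/4 − 242/3 − 280/3) = -145/8, so the K-coordinate is (-145/8)/(-145/2) = 1/4.
[KNM] = ½·((-1)·(5/3−9) + (-29/4)·(9−5) + (-8)·(5−(5/3))) = ½·(22/3 − 29 − 80/3) = -145/6, so the L-coordinate is 1/3.
[KLN] = ½·((-1)·(-10−(5/3)) + (-11)·(5/3−5) + (-29/4)·(5−(-10))) = ½·(35/3 + 110/3 − 435/4) = -725/24, so the M-coordinate is 5/12.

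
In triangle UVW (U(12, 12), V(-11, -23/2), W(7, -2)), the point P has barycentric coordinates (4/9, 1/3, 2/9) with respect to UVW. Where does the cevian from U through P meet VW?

Line UP meets VW where the U-coordinate vanishes; zeroing P's U-weight and renormalizing leaves V, W-weights 1/3 : 2/9 → (3/5, 2/5).
So Q = (3/5)·V + (2/5)·W = (-19/5, -77/10).

(-19/5, -77/10)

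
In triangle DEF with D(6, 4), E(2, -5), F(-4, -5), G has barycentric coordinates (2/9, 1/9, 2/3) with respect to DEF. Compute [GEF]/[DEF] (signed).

The signed ratio [GEF]/[DEF] equals the barycentric coordinate of G at vertex D, which is 2/9.

2/9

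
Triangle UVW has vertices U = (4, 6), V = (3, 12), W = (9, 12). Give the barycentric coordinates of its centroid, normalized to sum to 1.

The centroid is the average of the vertices, so each weight is 1/3.

(1/3, 1/3, 1/3)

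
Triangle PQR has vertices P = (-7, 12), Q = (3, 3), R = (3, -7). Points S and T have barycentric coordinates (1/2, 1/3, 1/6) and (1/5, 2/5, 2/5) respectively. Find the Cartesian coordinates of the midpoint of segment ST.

(-1/2, 199/60)

Barycentric coordinates of the midpoint are the average: (7/20, 11/30, 17/60).
Converting: (7/20)·P + (11/30)·Q + (17/60)·R = (-1/2, 199/60).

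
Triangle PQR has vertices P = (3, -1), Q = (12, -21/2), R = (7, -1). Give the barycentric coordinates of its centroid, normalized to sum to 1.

(1/3, 1/3, 1/3)

The centroid is the average of the vertices, so each weight is 1/3.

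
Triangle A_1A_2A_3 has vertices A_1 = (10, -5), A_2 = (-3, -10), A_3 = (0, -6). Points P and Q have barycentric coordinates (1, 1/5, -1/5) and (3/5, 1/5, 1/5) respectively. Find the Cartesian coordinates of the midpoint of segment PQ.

(37/5, -6)

Barycentric coordinates of the midpoint are the average: (4/5, 1/5, 0).
Converting: (4/5)·A_1 + (1/5)·A_2 + 0·A_3 = (37/5, -6).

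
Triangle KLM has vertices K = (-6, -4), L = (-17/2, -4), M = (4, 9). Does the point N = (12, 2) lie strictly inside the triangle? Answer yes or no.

Barycentric coordinates of N: (383/65, -348/65, 6/13).
The three coordinates are positive, negative, positive; a point is interior exactly when all three are positive.

no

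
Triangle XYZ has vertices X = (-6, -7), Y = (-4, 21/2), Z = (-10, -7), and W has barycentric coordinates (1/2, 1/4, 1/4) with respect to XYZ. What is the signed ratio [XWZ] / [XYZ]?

1/4

The signed ratio [XWZ]/[XYZ] equals the barycentric coordinate of W at vertex Y, which is 1/4.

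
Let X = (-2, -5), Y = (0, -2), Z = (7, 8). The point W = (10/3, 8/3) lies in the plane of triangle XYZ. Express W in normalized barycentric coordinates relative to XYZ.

Signed area of the reference triangle: [XYZ] = ½·((-2)·(-2−8) + 0·(8−(-5)) + 7·(-5−(-2))) = ½·(20 + 0 − 21) = -1/2.
[WYZ] = ½·((10/3)·(-2−8) + 0·(8−(8/3)) + 7·(8/3−(-2))) = ½·(-100/3 + 0 + 98/3) = -1/3, so the X-coordinate is (-1/3)/(-1/2) = 2/3.
[XWZ] = ½·((-2)·(8/3−8) + (10/3)·(8−(-5)) + 7·(-5−(8/3))) = ½·(32/3 + 130/3 − 161/3) = 1/6, so the Y-coordinate is -1/3.
[XYW] = ½·((-2)·(-2−(8/3)) + 0·(8/3−(-5)) + (10/3)·(-5−(-2))) = ½·(28/3 + 0 − 10) = -1/3, so the Z-coordinate is 2/3.
Check: 2/3 − 1/3 + 2/3 = 1.

(2/3, -1/3, 2/3)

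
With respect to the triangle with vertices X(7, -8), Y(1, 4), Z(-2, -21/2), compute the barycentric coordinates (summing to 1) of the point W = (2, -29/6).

Signed area of the reference triangle: [XYZ] = ½·(7·(4−(-21/2)) + 1·(-21/2−(-8)) + (-2)·(-8−4)) = ½·(203/2 − 5/2 + 24) = 123/2.
[WYZ] = ½·(2·(4−(-21/2)) + 1·(-21/2−(-29/6)) + (-2)·(-29/6−4)) = ½·(29 − 17/3 + 53/3) = 41/2, so the X-coordinate is (41/2)/(123/2) = 1/3.
[XWZ] = ½·(7·(-29/6−(-21/2)) + 2·(-21/2−(-8)) + (-2)·(-8−(-29/6))) = ½·(119/3 − 5 + 19/3) = 41/2, so the Y-coordinate is 1/3.
[XYW] = ½·(7·(4−(-29/6)) + 1·(-29/6−(-8)) + 2·(-8−4)) = ½·(371/6 + 19/6 − 24) = 41/2, so the Z-coordinate is 1/3.
Check: 1/3 + 1/3 + 1/3 = 1.

(1/3, 1/3, 1/3)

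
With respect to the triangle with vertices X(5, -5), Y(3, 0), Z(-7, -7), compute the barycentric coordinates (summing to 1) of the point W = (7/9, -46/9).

(5/9, 1/9, 1/3)

Signed area of the reference triangle: [XYZ] = ½·(5·(0−(-7)) + 3·(-7−(-5)) + (-7)·(-5−0)) = ½·(35 − 6 + 35) = 32.
[WYZ] = ½·((7/9)·(0−(-7)) + 3·(-7−(-46/9)) + (-7)·(-46/9−0)) = ½·(49/9 − 17/3 + 322/9) = 160/9, so the X-coordinate is (160/9)/32 = 5/9.
[XWZ] = ½·(5·(-46/9−(-7)) + (7/9)·(-7−(-5)) + (-7)·(-5−(-46/9))) = ½·(85/9 − 14/9 − 7/9) = 32/9, so the Y-coordinate is 1/9.
[XYW] = ½·(5·(0−(-46/9)) + 3·(-46/9−(-5)) + (7/9)·(-5−0)) = ½·(230/9 − 1/3 − 35/9) = 32/3, so the Z-coordinate is 1/3.
Check: 5/9 + 1/9 + 1/3 = 1.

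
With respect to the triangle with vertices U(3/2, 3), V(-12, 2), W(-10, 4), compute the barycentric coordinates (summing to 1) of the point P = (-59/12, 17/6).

Signed area of the reference triangle: [UVW] = ½·((3/2)·(2−4) + (-12)·(4−3) + (-10)·(3−2)) = ½·(-3 − 12 − 10) = -25/2.
[PVW] = ½·((-59/12)·(2−4) + (-12)·(4−(17/6)) + (-10)·(17/6−2)) = ½·(59/6 − 14 − 25/3) = -25/4, so the U-coordinate is (-25/4)/(-25/2) = 1/2.
[UPW] = ½·((3/2)·(17/6−4) + (-59/12)·(4−3) + (-10)·(3−(17/6))) = ½·(-7/4 − 59/12 − 5/3) = -25/6, so the V-coordinate is 1/3.
[UVP] = ½·((3/2)·(2−(17/6)) + (-12)·(17/6−3) + (-59/12)·(3−2)) = ½·(-5/4 + 2 − 59/12) = -25/12, so the W-coordinate is 1/6.

(1/2, 1/3, 1/6)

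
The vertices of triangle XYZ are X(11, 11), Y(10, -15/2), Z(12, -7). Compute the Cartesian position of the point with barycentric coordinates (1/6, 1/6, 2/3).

W = (1/6)·X + (1/6)·Y + (2/3)·Z.
x-coordinate: (1/6)·11 + (1/6)·10 + (2/3)·12 = 23/2.
y-coordinate: (1/6)·11 + (1/6)·(-15/2) + (2/3)·(-7) = -49/12.

(23/2, -49/12)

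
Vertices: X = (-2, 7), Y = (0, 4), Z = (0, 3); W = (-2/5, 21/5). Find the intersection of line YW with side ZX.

Barycentric coordinates of W with respect to XYZ: (1/5, 2/5, 2/5).
On side ZX the Y-coordinate is zero; dropping W's Y-weight 2/5 and renormalizing the remaining 2/5 : 1/5 gives weights 2/3, 1/3 on Z, X.
V = (2/3)·(0, 3) + (1/3)·(-2, 7) = (-2/3, 13/3).

(-2/3, 13/3)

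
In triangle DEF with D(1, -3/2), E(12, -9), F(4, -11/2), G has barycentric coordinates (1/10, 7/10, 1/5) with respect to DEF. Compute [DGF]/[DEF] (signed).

7/10

The signed ratio [DGF]/[DEF] equals the barycentric coordinate of G at vertex E, which is 7/10.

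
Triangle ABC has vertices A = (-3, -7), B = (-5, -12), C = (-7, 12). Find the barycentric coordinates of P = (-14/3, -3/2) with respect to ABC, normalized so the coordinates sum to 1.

(1/2, 1/6, 1/3)

Signed area of the reference triangle: [ABC] = ½·((-3)·(-12−12) + (-5)·(12−(-7)) + (-7)·(-7−(-12))) = ½·(72 − 95 − 35) = -29.
[PBC] = ½·((-14/3)·(-12−12) + (-5)·(12−(-3/2)) + (-7)·(-3/2−(-12))) = ½·(112 − 135/2 − 147/2) = -29/2, so the A-coordinate is (-29/2)/(-29) = 1/2.
[APC] = ½·((-3)·(-3/2−12) + (-14/3)·(12−(-7)) + (-7)·(-7−(-3/2))) = ½·(81/2 − 266/3 + 77/2) = -29/6, so the B-coordinate is 1/6.
[ABP] = ½·((-3)·(-12−(-3/2)) + (-5)·(-3/2−(-7)) + (-14/3)·(-7−(-12))) = ½·(63/2 − 55/2 − 70/3) = -29/3, so the C-coordinate is 1/3.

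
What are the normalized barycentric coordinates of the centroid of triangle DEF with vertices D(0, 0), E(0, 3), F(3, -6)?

The centroid is the average of the vertices, so each weight is 1/3.

(1/3, 1/3, 1/3)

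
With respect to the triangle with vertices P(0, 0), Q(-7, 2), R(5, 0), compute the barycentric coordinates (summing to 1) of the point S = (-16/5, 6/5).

(1/5, 3/5, 1/5)

Signed area of the reference triangle: [PQR] = ½·(0·(2−0) + (-7)·(0−0) + 5·(0−2)) = ½·(0 + 0 − 10) = -5.
[SQR] = ½·((-16/5)·(2−0) + (-7)·(0−(6/5)) + 5·(6/5−2)) = ½·(-32/5 + 42/5 − 4) = -1, so the P-coordinate is (-1)/(-5) = 1/5.
[PSR] = ½·(0·(6/5−0) + (-16/5)·(0−0) + 5·(0−(6/5))) = ½·(0 + 0 − 6) = -3, so the Q-coordinate is 3/5.
[PQS] = ½·(0·(2−(6/5)) + (-7)·(6/5−0) + (-16/5)·(0−2)) = ½·(0 − 42/5 + 32/5) = -1, so the R-coordinate is 1/5.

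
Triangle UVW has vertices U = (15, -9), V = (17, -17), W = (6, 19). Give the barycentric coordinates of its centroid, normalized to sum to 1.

(1/3, 1/3, 1/3)

The centroid is the average of the vertices, so each weight is 1/3.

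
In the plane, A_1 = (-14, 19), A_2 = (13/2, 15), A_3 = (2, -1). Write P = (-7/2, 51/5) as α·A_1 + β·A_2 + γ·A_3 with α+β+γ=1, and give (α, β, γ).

(2/5, 1/5, 2/5)

Signed area of the reference triangle: [A_1A_2A_3] = ½·((-14)·(15−(-1)) + (13/2)·(-1−19) + 2·(19−15)) = ½·(-224 − 130 + 8) = -173.
[PA_2A_3] = ½·((-7/2)·(15−(-1)) + (13/2)·(-1−(51/5)) + 2·(51/5−15)) = ½·(-56 − 364/5 − 48/5) = -346/5, so the A_1-coordinate is (-346/5)/(-173) = 2/5.
[A_1PA_3] = ½·((-14)·(51/5−(-1)) + (-7/2)·(-1−19) + 2·(19−(51/5))) = ½·(-784/5 + 70 + 88/5) = -173/5, so the A_2-coordinate is 1/5.
[A_1A_2P] = ½·((-14)·(15−(51/5)) + (13/2)·(51/5−19) + (-7/2)·(19−15)) = ½·(-336/5 − 286/5 − 14) = -346/5, so the A_3-coordinate is 2/5.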